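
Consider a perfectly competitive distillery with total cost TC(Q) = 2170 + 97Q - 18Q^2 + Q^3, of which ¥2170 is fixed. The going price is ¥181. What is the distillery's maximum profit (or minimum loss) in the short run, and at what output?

AVC = 97 - 18Q + Q^2 has its minimum ¥16 at Q = 9; price ¥181 clears that bar, so the firm operates.
MC = 97 - 36Q + 3Q^2. Setting P = MC and taking the root on the rising branch gives Q* = 14.
TR = 181·14 = 2534. TC = 2170 + 574 = 2744. Profit = 2534 − 2744 = -¥210.
By producing, the firm covers all variable cost plus ¥1960 of fixed cost; shutting down would lose the full ¥2170.

Profit = -¥210 at Q = 14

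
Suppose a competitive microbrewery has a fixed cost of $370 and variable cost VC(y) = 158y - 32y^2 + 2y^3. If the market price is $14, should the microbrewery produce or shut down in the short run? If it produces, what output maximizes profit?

From TC, MC = TC'(y) = 158 - 64y + 6y^2 and AVC = VC/y = 158 - 32y + 2y^2.
The AVC parabola has its vertex at y = 32/4 = 8, where AVC = 158 - 32·8 + 2·8^2 = $30.
With P < min AVC ($14 < $30), every unit sold adds to the loss.
The firm minimizes its loss by shutting down and losing only its fixed cost of $370.

Shut down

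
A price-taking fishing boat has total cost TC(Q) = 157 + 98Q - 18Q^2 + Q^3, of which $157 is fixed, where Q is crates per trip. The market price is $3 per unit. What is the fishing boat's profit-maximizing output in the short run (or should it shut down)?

Shut down

Variable cost is VC = 98Q - 18Q^2 + Q^3, so AVC = VC/Q = 98 - 18Q + Q^2 and MC = dTC/dQ = 98 - 36Q + 3Q^2.
The AVC parabola has its vertex at Q = 18/2 = 9, where AVC = 98 - 18·9 + 9^2 = $17.
P = $3 lies below min AVC = $17; no output level covers variable cost.
Shutting down limits the loss to fixed cost, $157.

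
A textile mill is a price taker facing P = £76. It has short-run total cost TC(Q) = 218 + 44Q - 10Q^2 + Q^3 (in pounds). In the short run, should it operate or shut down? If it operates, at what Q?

Variable cost is VC = 44Q - 10Q^2 + Q^3, so AVC = VC/Q = 44 - 10Q + Q^2 and MC = dTC/dQ = 44 - 20Q + 3Q^2.
AVC is minimized where dAVC/dQ = -10 + 2Q = 0, at Q = 5; min AVC = 44 - 10·5 + 5^2 = £19.
P = £76 exceeds min AVC = £19, so the firm stays open.
Set P = MC: 76 = 44 - 20Q + 3Q^2 → -32 - 20Q + 3Q^2 = 0. The roots are Q = -4/3 and Q = 8; the profit-maximizing output is on the rising part of MC, so Q* = 8.
Check: AVC at Q = 8 is £28 ≤ P, so revenue covers variable cost.
Profit = P·Q − TC = 76·8 − 442 = £166.

Produce at Q = 8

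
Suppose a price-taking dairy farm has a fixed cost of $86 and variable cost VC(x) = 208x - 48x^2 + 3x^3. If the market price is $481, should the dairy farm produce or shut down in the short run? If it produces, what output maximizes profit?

From TC, MC = TC'(x) = 208 - 96x + 9x^2 and AVC = VC/x = 208 - 48x + 3x^2.
AVC hits its minimum where MC = AVC, at x = 8, giving min AVC = 208 - 48·8 + 3·8^2 = $16.
P = $481 exceeds min AVC = $16, so the firm stays open.
Set P = MC: 481 = 208 - 96x + 9x^2 → -273 - 96x + 9x^2 = 0. The roots are x = -7/3 and x = 13; the profit-maximizing output is on the rising part of MC, so x* = 13.
Check: AVC at x = 13 is $91 ≤ P, so revenue covers variable cost.
Profit = P·x − TC = 481·13 − 1269 = $4984.

Produce at x = 13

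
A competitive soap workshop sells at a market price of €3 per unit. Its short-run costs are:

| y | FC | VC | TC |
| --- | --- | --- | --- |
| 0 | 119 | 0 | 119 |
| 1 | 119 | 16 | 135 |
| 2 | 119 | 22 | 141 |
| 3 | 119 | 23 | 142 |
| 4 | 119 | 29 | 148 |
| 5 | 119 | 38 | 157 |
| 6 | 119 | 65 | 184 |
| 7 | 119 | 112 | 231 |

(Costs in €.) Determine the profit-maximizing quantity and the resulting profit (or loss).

Profit at each row (π = 3y − TC): y=0: -119; y=1: -132; y=2: -135; y=3: -133; y=4: -136; y=5: -142; y=6: -166; y=7: -210.
Profit is highest at y = 0. Equivalently, the lowest AVC in the table is 29/4 ≈ €7.25 at y = 4, and P = €3 falls below it — price never covers variable cost, so the firm shuts down and loses only its fixed cost.

y = 0 (shut down); profit = -€119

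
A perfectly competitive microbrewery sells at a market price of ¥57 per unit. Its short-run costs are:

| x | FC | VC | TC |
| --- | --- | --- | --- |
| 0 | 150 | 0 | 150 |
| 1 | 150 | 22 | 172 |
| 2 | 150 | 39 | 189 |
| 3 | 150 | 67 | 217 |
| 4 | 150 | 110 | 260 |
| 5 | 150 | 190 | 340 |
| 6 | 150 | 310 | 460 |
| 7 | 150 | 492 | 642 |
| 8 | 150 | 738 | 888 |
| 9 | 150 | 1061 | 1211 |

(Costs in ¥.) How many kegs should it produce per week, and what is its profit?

x = 4; profit = -¥32

Compute π = P·x − TC at each output: x=0: -150; x=1: -115; x=2: -75; x=3: -46; x=4: -32; x=5: -55; x=6: -118; x=7: -243; x=8: -432; x=9: -698.
Profit is maximized at x = 4. AVC there is 110/4 = ¥27.50 ≤ P, so producing beats shutting down (which would give -¥150).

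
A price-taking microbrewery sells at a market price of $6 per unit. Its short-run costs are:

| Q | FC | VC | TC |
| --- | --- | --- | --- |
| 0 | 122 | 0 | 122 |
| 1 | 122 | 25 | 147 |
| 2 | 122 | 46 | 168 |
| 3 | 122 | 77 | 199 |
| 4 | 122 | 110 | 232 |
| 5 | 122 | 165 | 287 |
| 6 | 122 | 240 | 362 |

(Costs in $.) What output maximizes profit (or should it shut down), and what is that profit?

Q = 0 (shut down); profit = -$122

Profit at each row (π = 6Q − TC): Q=0: -122; Q=1: -141; Q=2: -156; Q=3: -181; Q=4: -208; Q=5: -257; Q=6: -326.
Profit is highest at Q = 0. Equivalently, the lowest AVC in the table is 46/2 ≈ $23 at Q = 2, and P = $6 falls below it — price never covers variable cost, so the firm shuts down and loses only its fixed cost.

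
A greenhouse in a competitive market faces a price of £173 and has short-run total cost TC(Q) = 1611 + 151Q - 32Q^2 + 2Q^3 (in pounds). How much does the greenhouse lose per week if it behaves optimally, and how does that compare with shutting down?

AVC = 151 - 32Q + 2Q^2; min AVC = £23 at Q = 8. Since P = £173 ≥ min AVC, the firm produces.
With MC = 151 - 64Q + 6Q^2, P = MC on the upward-sloping part at Q* = 11.
TR = 173·11 = 1903. TC = 1611 + 451 = 2062. Profit = 1903 − 2062 = -£159.
By producing, the firm covers all variable cost plus £1452 of fixed cost; shutting down would lose the full £1611.

Profit = -£159 at Q = 11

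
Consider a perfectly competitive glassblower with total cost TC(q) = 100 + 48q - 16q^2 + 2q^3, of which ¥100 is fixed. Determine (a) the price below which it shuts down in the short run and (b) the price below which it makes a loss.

Shutdown price = min AVC. AVC = 48 - 16q + 2q^2, with vertex at q = 4 and minimum ¥16.
ATC = 100/q + 48 - 16q + 2q^2. Setting dATC/dq = −100/q^2 − 16 + 4q = 0 gives q = 5 (since 4·5^3 − 16·5^2 = 100).
min ATC = 100/5 + 48 − 16·5 + 2·5^2 = ¥38. That is the break-even price.
For ¥16 ≤ P < ¥38 the firm produces at a loss; below ¥16 it shuts down.

Shutdown price = ¥16; break-even price = ¥38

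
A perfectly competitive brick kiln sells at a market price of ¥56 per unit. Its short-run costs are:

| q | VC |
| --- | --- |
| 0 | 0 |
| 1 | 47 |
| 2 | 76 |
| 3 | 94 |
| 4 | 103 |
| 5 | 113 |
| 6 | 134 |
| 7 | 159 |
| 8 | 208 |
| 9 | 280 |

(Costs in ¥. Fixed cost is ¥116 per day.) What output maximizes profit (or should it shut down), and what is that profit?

Tabulate TR − TC: q=0: -116; q=1: -107; q=2: -80; q=3: -42; q=4: 5; q=5: 51; q=6: 86; q=7: 117; q=8: 124; q=9: 108.
Profit is maximized at q = 8. AVC there is 208/8 = ¥26 ≤ P, so producing beats shutting down (which would give -¥116).

q = 8; profit = ¥124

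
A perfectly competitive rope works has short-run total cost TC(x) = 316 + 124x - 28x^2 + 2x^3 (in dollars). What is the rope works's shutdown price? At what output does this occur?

The firm shuts down when price falls below the minimum of average variable cost. AVC = VC/x = 124 - 28x + 2x^2.
At the minimum of AVC, MC = AVC. MC = 124 - 56x + 6x^2; setting MC = AVC gives 4x^2 - 28x = 0, so x = 7. min AVC = 26.
The firm shuts down for any P below $26.

$26 per unit, at x = 7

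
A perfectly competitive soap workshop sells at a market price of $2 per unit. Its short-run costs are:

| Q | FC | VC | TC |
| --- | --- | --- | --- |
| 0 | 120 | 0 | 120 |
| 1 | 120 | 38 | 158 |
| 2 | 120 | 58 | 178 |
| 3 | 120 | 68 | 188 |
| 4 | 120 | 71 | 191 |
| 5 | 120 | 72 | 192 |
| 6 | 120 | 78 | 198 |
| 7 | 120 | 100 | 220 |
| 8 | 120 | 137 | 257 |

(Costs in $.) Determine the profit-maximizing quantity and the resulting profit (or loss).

Q = 0 (shut down); profit = -$120

Compute π = P·Q − TC at each output: Q=0: -120; Q=1: -156; Q=2: -174; Q=3: -182; Q=4: -183; Q=5: -182; Q=6: -186; Q=7: -206; Q=8: -241.
Profit is highest at Q = 0. Equivalently, the lowest AVC in the table is 78/6 ≈ $13 at Q = 6, and P = $2 falls below it — price never covers variable cost, so the firm shuts down and loses only its fixed cost.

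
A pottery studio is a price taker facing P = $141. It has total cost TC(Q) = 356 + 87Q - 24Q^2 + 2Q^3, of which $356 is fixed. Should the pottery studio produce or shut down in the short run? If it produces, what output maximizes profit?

Produce at Q = 9

Strip out fixed cost: VC = 87Q - 24Q^2 + 2Q^3. Then AVC = 87 - 24Q + 2Q^2 and MC = 87 - 48Q + 6Q^2.
AVC is minimized where dAVC/dQ = -24 + 4Q = 0, at Q = 6; min AVC = 87 - 24·6 + 2·6^2 = $15.
Because $141 ≥ $15, revenue can cover variable cost; the firm operates.
Solving P = MC: -54 - 48Q + 6Q^2 = 0 ⇒ Q = -1 or 9. On the upward-sloping branch, Q* = 9.
Check: AVC at Q = 9 is $33 ≤ P, so revenue covers variable cost.
Profit = P·Q − TC = 141·9 − 653 = $616.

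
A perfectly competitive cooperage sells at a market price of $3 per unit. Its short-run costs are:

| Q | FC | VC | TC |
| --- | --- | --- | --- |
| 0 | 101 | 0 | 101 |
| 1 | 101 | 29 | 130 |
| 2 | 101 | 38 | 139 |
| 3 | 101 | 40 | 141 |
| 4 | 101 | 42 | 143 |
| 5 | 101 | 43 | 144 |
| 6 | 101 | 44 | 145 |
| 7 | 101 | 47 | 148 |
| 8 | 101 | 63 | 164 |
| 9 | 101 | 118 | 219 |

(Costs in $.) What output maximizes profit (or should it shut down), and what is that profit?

Profit at each row (π = 3Q − TC): Q=0: -101; Q=1: -127; Q=2: -133; Q=3: -132; Q=4: -131; Q=5: -129; Q=6: -127; Q=7: -127; Q=8: -140; Q=9: -192.
Profit is highest at Q = 0. Equivalently, the lowest AVC in the table is 47/7 ≈ $6.71 at Q = 7, and P = $3 falls below it — price never covers variable cost, so the firm shuts down and loses only its fixed cost.

Q = 0 (shut down); profit = -$101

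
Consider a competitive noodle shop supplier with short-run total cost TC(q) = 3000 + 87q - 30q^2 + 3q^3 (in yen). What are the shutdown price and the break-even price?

Shutdown price = ¥12; break-even price = ¥387

AVC = 87 - 30q + 3q^2; minimized at q = 5, giving min AVC = ¥12. That is the shutdown price.
ATC = 3000/q + 87 - 30q + 3q^2. Setting dATC/dq = −3000/q^2 − 30 + 6q = 0 gives q = 10 (since 6·10^3 − 30·10^2 = 3000).
min ATC = 3000/10 + 87 − 30·10 + 3·10^2 = ¥387. That is the break-even price.
Between these two prices the firm operates at a loss; above ¥387 it earns a profit.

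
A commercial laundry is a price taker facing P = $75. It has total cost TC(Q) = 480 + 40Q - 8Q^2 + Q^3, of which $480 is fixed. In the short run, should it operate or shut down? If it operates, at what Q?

Produce at Q = 7

From TC, MC = TC'(Q) = 40 - 16Q + 3Q^2 and AVC = VC/Q = 40 - 8Q + Q^2.
The AVC parabola has its vertex at Q = 8/2 = 4, where AVC = 40 - 8·4 + 4^2 = $24.
P = $75 exceeds min AVC = $24, so the firm stays open.
Solving P = MC: -35 - 16Q + 3Q^2 = 0 ⇒ Q = -5/3 or 7. On the upward-sloping branch, Q* = 7.
Check: AVC at Q = 7 is $33 ≤ P, so revenue covers variable cost.
Profit = P·Q − TC = 75·7 − 711 = -$186, a loss, but smaller than the $480 fixed cost the firm would lose by shutting down.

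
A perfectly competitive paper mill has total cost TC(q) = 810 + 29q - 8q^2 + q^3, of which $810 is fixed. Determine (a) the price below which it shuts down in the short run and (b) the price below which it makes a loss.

Shutdown price = $13; break-even price = $128

Shutdown price = min AVC. AVC = 29 - 8q + q^2, with vertex at q = 4 and minimum $13.
ATC = 810/q + 29 - 8q + q^2. Setting dATC/dq = −810/q^2 − 8 + 2q = 0 gives q = 9 (since 2·9^3 − 8·9^2 = 810).
min ATC = 810/9 + 29 − 8·9 + 9^2 = $128. That is the break-even price.
For $13 ≤ P < $128 the firm produces at a loss; below $13 it shuts down.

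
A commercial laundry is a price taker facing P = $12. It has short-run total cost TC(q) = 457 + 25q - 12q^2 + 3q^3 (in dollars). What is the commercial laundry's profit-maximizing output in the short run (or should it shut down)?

Shut down

From TC, MC = TC'(q) = 25 - 24q + 9q^2 and AVC = VC/q = 25 - 12q + 3q^2.
AVC is minimized where dAVC/dq = -12 + 6q = 0, at q = 2; min AVC = 25 - 12·2 + 3·2^2 = $13.
Since P = $12 < min AVC = $13, price fails to cover variable cost at any output.
Best response: produce nothing and absorb the $457 fixed cost.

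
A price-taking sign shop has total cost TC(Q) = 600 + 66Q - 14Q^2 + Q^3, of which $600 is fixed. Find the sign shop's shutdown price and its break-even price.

AVC = 66 - 14Q + Q^2; minimized at Q = 7, giving min AVC = $17. That is the shutdown price.
ATC = 600/Q + 66 - 14Q + Q^2. Setting dATC/dQ = −600/Q^2 − 14 + 2Q = 0 gives Q = 10 (since 2·10^3 − 14·10^2 = 600).
min ATC = 600/10 + 66 − 14·10 + 10^2 = $86. That is the break-even price.
Between these two prices the firm operates at a loss; above $86 it earns a profit.

Shutdown price = $17; break-even price = $86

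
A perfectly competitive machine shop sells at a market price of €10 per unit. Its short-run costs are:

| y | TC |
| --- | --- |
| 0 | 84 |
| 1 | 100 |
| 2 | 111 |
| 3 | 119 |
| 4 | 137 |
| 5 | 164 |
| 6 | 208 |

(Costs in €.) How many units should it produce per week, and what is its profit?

y = 0 (shut down); profit = -€84

Tabulate TR − TC: y=0: -84; y=1: -90; y=2: -91; y=3: -89; y=4: -97; y=5: -114; y=6: -148.
Profit is highest at y = 0. Equivalently, the lowest AVC in the table is 35/3 ≈ €11.67 at y = 3, and P = €10 falls below it — price never covers variable cost, so the firm shuts down and loses only its fixed cost.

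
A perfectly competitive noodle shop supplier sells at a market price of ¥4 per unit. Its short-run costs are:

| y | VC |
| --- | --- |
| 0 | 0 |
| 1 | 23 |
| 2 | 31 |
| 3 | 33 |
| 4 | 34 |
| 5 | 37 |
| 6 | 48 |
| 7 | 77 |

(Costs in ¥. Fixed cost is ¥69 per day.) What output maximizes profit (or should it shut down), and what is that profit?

Compute π = P·y − TC at each output: y=0: -69; y=1: -88; y=2: -92; y=3: -90; y=4: -87; y=5: -86; y=6: -93; y=7: -118.
Profit is highest at y = 0. Equivalently, the lowest AVC in the table is 37/5 ≈ ¥7.40 at y = 5, and P = ¥4 falls below it — price never covers variable cost, so the firm shuts down and loses only its fixed cost.

y = 0 (shut down); profit = -¥69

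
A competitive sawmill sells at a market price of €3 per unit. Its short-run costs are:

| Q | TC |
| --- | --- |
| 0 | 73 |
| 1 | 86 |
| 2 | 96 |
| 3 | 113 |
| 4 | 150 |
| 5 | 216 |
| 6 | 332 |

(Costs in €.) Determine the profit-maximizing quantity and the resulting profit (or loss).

Compute π = P·Q − TC at each output: Q=0: -73; Q=1: -83; Q=2: -90; Q=3: -104; Q=4: -138; Q=5: -201; Q=6: -314.
Profit is highest at Q = 0. Equivalently, the lowest AVC in the table is 23/2 ≈ €11.50 at Q = 2, and P = €3 falls below it — price never covers variable cost, so the firm shuts down and loses only its fixed cost.

Q = 0 (shut down); profit = -€73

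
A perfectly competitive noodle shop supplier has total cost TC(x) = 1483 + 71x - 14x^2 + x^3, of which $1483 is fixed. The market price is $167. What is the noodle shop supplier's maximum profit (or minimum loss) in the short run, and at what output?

Profit = -$43 at x = 12

AVC = 71 - 14x + x^2 has its minimum $22 at x = 7; price $167 clears that bar, so the firm operates.
With MC = 71 - 28x + 3x^2, P = MC on the upward-sloping part at x* = 12.
TR = 167·12 = 2004. TC = 1483 + 564 = 2047. Profit = 2004 − 2047 = -$43.
That loss of $43 beats the $1483 the firm would lose by shutting down; producing recovers $1440 of fixed cost.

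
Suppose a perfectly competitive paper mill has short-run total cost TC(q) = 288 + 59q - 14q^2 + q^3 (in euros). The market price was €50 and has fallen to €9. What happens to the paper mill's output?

Output falls from 9 to 0 (the firm shuts down)

AVC = 59 - 14q + q^2, minimized at q = 7 where min AVC = €10. MC = 59 - 28q + 3q^2.
At P = €50 ≥ min AVC, set P = MC on the rising branch: q = 9.
At P = €9 < min AVC = €10, price no longer covers variable cost at any output, so the firm shuts down: q = 0.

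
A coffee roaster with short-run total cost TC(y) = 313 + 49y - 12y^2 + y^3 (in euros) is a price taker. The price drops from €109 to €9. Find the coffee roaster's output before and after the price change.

Output falls from 10 to 0 (the firm shuts down)

MC = 49 - 24y + 3y^2; the shutdown threshold is min AVC = €13 (at y = 6).
At P = €109 ≥ min AVC, set P = MC on the rising branch: y = 10.
At P = €9 < min AVC = €13, price no longer covers variable cost at any output, so the firm shuts down: y = 0.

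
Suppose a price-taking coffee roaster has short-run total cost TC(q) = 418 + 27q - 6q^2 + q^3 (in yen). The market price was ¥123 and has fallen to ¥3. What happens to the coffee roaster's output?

AVC = 27 - 6q + q^2, minimized at q = 3 where min AVC = ¥18. MC = 27 - 12q + 3q^2.
At P = ¥123 ≥ min AVC, set P = MC on the rising branch: q = 8.
At P = ¥3 < min AVC = ¥18, price no longer covers variable cost at any output, so the firm shuts down: q = 0.

Output falls from 8 to 0 (the firm shuts down)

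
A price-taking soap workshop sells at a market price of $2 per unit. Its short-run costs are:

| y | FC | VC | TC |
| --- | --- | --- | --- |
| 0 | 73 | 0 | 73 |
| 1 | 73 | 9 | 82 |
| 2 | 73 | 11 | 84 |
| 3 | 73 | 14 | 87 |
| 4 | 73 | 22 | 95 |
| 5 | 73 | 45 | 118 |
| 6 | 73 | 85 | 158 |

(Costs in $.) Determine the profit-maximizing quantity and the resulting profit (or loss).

y = 0 (shut down); profit = -$73

Compute π = P·y − TC at each output: y=0: -73; y=1: -80; y=2: -80; y=3: -81; y=4: -87; y=5: -108; y=6: -146.
Profit is highest at y = 0. Equivalently, the lowest AVC in the table is 14/3 ≈ $4.67 at y = 3, and P = $2 falls below it — price never covers variable cost, so the firm shuts down and loses only its fixed cost.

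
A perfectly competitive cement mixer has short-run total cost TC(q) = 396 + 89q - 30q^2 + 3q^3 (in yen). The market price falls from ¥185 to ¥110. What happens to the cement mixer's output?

AVC = 89 - 30q + 3q^2, minimized at q = 5 where min AVC = ¥14. MC = 89 - 60q + 9q^2.
With P = ¥185 above the shutdown price, P = MC gives q = 8.
At P = ¥110 ≥ min AVC, set P = MC: q = 7. The firm stays open but cuts output.

Output falls from 8 to 7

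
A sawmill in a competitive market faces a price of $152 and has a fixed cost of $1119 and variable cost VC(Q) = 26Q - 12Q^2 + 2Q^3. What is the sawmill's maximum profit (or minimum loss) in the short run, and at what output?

AVC = 26 - 12Q + 2Q^2 has its minimum $8 at Q = 3; price $152 clears that bar, so the firm operates.
With MC = 26 - 24Q + 6Q^2, P = MC on the upward-sloping part at Q* = 7.
TR = 152·7 = 1064. TC = 1119 + 280 = 1399. Profit = 1064 − 1399 = -$335.
By producing, the firm covers all variable cost plus $784 of fixed cost; shutting down would lose the full $1119.

Profit = -$335 at Q = 7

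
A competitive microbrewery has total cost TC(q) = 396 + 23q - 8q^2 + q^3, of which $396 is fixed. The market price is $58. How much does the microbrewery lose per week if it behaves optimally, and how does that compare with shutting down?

Profit = -$102 at q = 7

AVC = 23 - 8q + q^2; min AVC = $7 at q = 4. Since P = $58 ≥ min AVC, the firm produces.
With MC = 23 - 16q + 3q^2, P = MC on the upward-sloping part at q* = 7.
TR = 58·7 = 406. TC = 396 + 112 = 508. Profit = 406 − 508 = -$102.
Shutting down would mean losing the fixed cost of $396, so operating at a loss of $102 is better by $294.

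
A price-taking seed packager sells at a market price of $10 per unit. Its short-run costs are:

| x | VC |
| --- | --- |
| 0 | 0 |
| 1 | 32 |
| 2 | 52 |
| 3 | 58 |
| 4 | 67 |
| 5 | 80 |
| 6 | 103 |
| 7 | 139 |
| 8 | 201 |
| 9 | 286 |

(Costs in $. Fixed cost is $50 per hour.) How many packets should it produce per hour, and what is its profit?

Tabulate TR − TC: x=0: -50; x=1: -72; x=2: -82; x=3: -78; x=4: -77; x=5: -80; x=6: -93; x=7: -119; x=8: -171; x=9: -246.
Profit is highest at x = 0. Equivalently, the lowest AVC in the table is 80/5 ≈ $16 at x = 5, and P = $10 falls below it — price never covers variable cost, so the firm shuts down and loses only its fixed cost.

x = 0 (shut down); profit = -$50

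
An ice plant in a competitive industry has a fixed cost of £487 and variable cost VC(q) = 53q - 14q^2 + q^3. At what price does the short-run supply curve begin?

£4 per unit

The firm shuts down when price falls below the minimum of average variable cost. AVC = VC/q = 53 - 14q + q^2.
dAVC/dq = -14 + 2q = 0 gives q = 7. min AVC = 53 - 14·7 + 7^2 = 4.
For P < £4 the firm produces nothing.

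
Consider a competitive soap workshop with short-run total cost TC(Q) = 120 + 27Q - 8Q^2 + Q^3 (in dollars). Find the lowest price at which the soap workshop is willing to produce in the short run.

$11 per unit

Short-run supply begins at min AVC. From VC = 27Q - 8Q^2 + Q^3, AVC = 27 - 8Q + Q^2.
dAVC/dQ = -8 + 2Q = 0 gives Q = 4. min AVC = 27 - 8·4 + 4^2 = 11.
The firm shuts down for any P below $11.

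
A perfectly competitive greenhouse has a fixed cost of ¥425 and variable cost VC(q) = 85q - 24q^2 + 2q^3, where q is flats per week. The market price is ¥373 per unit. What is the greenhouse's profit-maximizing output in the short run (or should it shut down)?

Produce at q = 12

From TC, MC = TC'(q) = 85 - 48q + 6q^2 and AVC = VC/q = 85 - 24q + 2q^2.
AVC hits its minimum where MC = AVC, at q = 6, giving min AVC = 85 - 24·6 + 2·6^2 = ¥13.
P = ¥373 exceeds min AVC = ¥13, so the firm stays open.
Solving P = MC: -288 - 48q + 6q^2 = 0 ⇒ q = -4 or 12. On the upward-sloping branch, q* = 12.
Check: AVC at q = 12 is ¥85 ≤ P, so revenue covers variable cost.
Profit = P·q − TC = 373·12 − 1445 = ¥3031.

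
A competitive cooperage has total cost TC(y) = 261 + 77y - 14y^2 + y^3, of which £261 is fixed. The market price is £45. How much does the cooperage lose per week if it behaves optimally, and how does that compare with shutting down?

Profit = -£133 at y = 8

AVC = 77 - 14y + y^2 has its minimum £28 at y = 7; price £45 clears that bar, so the firm operates.
MC = 77 - 28y + 3y^2. Setting P = MC and taking the root on the rising branch gives y* = 8.
TR = 45·8 = 360. TC = 261 + 232 = 493. Profit = 360 − 493 = -£133.
By producing, the firm covers all variable cost plus £128 of fixed cost; shutting down would lose the full £261.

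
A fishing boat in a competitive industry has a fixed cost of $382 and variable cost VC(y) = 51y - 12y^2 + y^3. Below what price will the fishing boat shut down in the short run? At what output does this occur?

$15 per unit, at y = 6

The shutdown price is the minimum of AVC. VC = 51y - 12y^2 + y^3, so AVC = 51 - 12y + y^2.
dAVC/dy = -12 + 2y = 0 gives y = 6. min AVC = 51 - 12·6 + 6^2 = 15.
For P < $15 the firm produces nothing.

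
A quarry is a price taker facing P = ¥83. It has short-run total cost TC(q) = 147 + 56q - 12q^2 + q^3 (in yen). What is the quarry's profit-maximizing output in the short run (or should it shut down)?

Produce at q = 9

From TC, MC = TC'(q) = 56 - 24q + 3q^2 and AVC = VC/q = 56 - 12q + q^2.
AVC is minimized where dAVC/dq = -12 + 2q = 0, at q = 6; min AVC = 56 - 12·6 + 6^2 = ¥20.
P = ¥83 exceeds min AVC = ¥20, so the firm stays open.
P = MC gives -27 - 24q + 3q^2 = 0, with roots -1 and 9. Take the larger (rising MC): q* = 9.
Check: AVC at q = 9 is ¥29 ≤ P, so revenue covers variable cost.
Profit = P·q − TC = 83·9 − 408 = ¥339.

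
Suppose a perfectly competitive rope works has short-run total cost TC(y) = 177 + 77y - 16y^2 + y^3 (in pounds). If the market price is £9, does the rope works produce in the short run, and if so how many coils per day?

Shut down

Variable cost is VC = 77y - 16y^2 + y^3, so AVC = VC/y = 77 - 16y + y^2 and MC = dTC/dy = 77 - 32y + 3y^2.
AVC is minimized where dAVC/dy = -16 + 2y = 0, at y = 8; min AVC = 77 - 16·8 + 8^2 = £13.
With P < min AVC (£9 < £13), every unit sold adds to the loss.
Best response: produce nothing and absorb the £177 fixed cost.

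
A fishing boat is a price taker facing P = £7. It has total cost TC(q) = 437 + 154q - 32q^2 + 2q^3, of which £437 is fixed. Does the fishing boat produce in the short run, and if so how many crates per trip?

Variable cost is VC = 154q - 32q^2 + 2q^3, so AVC = VC/q = 154 - 32q + 2q^2 and MC = dTC/dq = 154 - 64q + 6q^2.
AVC is minimized where dAVC/dq = -32 + 4q = 0, at q = 8; min AVC = 154 - 32·8 + 2·8^2 = £26.
P = £7 lies below min AVC = £26; no output level covers variable cost.
Shutting down limits the loss to fixed cost, £437.

Shut down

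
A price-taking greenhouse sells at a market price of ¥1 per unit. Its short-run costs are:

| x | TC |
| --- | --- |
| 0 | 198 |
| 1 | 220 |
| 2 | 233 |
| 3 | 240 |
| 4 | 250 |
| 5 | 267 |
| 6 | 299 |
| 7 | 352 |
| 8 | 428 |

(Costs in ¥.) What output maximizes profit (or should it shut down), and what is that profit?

x = 0 (shut down); profit = -¥198

Tabulate TR − TC: x=0: -198; x=1: -219; x=2: -231; x=3: -237; x=4: -246; x=5: -262; x=6: -293; x=7: -345; x=8: -420.
Profit is highest at x = 0. Equivalently, the lowest AVC in the table is 52/4 ≈ ¥13 at x = 4, and P = ¥1 falls below it — price never covers variable cost, so the firm shuts down and loses only its fixed cost.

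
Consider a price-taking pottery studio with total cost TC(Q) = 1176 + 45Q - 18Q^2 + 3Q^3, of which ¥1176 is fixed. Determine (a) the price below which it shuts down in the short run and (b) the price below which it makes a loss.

Shutdown price = ¥18; break-even price = ¥234

AVC = 45 - 18Q + 3Q^2; minimized at Q = 3, giving min AVC = ¥18. That is the shutdown price.
ATC = 1176/Q + 45 - 18Q + 3Q^2. Setting dATC/dQ = −1176/Q^2 − 18 + 6Q = 0 gives Q = 7 (since 6·7^3 − 18·7^2 = 1176).
min ATC = 1176/7 + 45 − 18·7 + 3·7^2 = ¥234. That is the break-even price.
For ¥18 ≤ P < ¥234 the firm produces at a loss; below ¥18 it shuts down.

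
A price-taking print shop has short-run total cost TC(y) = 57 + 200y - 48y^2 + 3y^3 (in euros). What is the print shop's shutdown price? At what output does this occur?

€8 per unit, at y = 8

The firm shuts down when price falls below the minimum of average variable cost. AVC = VC/y = 200 - 48y + 3y^2.
At the minimum of AVC, MC = AVC. MC = 200 - 96y + 9y^2; setting MC = AVC gives 6y^2 - 48y = 0, so y = 8. min AVC = 8.
So the shutdown price is €8.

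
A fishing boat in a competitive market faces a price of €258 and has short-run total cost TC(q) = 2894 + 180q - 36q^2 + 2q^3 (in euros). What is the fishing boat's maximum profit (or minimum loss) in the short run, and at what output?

AVC = 180 - 36q + 2q^2 has its minimum €18 at q = 9; price €258 clears that bar, so the firm operates.
With MC = 180 - 72q + 6q^2, P = MC on the upward-sloping part at q* = 13.
TR = 258·13 = 3354. TC = 2894 + 650 = 3544. Profit = 3354 − 3544 = -€190.
By producing, the firm covers all variable cost plus €2704 of fixed cost; shutting down would lose the full €2894.

Profit = -€190 at q = 13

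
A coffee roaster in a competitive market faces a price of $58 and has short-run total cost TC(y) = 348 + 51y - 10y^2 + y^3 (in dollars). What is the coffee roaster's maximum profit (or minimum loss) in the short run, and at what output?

AVC = 51 - 10y + y^2 has its minimum $26 at y = 5; price $58 clears that bar, so the firm operates.
With MC = 51 - 20y + 3y^2, P = MC on the upward-sloping part at y* = 7.
TR = 58·7 = 406. TC = 348 + 210 = 558. Profit = 406 − 558 = -$152.
Shutting down would mean losing the fixed cost of $348, so operating at a loss of $152 is better by $196.

Profit = -$152 at y = 7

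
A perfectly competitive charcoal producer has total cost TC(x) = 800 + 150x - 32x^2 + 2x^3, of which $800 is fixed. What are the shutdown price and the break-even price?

Shutdown price = $22; break-even price = $110

Shutdown price = min AVC. AVC = 150 - 32x + 2x^2, with vertex at x = 8 and minimum $22.
ATC = 800/x + 150 - 32x + 2x^2. Setting dATC/dx = −800/x^2 − 32 + 4x = 0 gives x = 10 (since 4·10^3 − 32·10^2 = 800).
min ATC = 800/10 + 150 − 32·10 + 2·10^2 = $110. That is the break-even price.
Between these two prices the firm operates at a loss; above $110 it earns a profit.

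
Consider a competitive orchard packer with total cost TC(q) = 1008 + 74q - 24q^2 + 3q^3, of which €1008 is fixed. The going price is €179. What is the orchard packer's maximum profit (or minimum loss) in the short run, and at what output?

Profit = -€126 at q = 7

AVC = 74 - 24q + 3q^2 has its minimum €26 at q = 4; price €179 clears that bar, so the firm operates.
With MC = 74 - 48q + 9q^2, P = MC on the upward-sloping part at q* = 7.
TR = 179·7 = 1253. TC = 1008 + 371 = 1379. Profit = 1253 − 1379 = -€126.
By producing, the firm covers all variable cost plus €882 of fixed cost; shutting down would lose the full €1008.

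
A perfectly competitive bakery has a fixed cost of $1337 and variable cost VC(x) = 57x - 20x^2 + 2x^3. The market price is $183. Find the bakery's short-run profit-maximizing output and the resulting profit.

AVC = 57 - 20x + 2x^2; min AVC = $7 at x = 5. Since P = $183 ≥ min AVC, the firm produces.
MC = 57 - 40x + 6x^2. Setting P = MC and taking the root on the rising branch gives x* = 9.
TR = 183·9 = 1647. TC = 1337 + 351 = 1688. Profit = 1647 − 1688 = -$41.
By producing, the firm covers all variable cost plus $1296 of fixed cost; shutting down would lose the full $1337.

Profit = -$41 at x = 9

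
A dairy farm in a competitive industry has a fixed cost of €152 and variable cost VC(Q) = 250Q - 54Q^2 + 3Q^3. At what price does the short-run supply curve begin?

The shutdown price is the minimum of AVC. VC = 250Q - 54Q^2 + 3Q^3, so AVC = 250 - 54Q + 3Q^2.
At the minimum of AVC, MC = AVC. MC = 250 - 108Q + 9Q^2; setting MC = AVC gives 6Q^2 - 54Q = 0, so Q = 9. min AVC = 7.
The firm shuts down for any P below €7.

€7 per unit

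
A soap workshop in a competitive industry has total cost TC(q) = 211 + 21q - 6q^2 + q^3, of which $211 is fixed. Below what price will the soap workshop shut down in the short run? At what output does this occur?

The firm shuts down when price falls below the minimum of average variable cost. AVC = VC/q = 21 - 6q + q^2.
dAVC/dq = -6 + 2q = 0 gives q = 3. min AVC = 21 - 6·3 + 3^2 = 12.
For P < $12 the firm produces nothing.

$12 per unit, at q = 3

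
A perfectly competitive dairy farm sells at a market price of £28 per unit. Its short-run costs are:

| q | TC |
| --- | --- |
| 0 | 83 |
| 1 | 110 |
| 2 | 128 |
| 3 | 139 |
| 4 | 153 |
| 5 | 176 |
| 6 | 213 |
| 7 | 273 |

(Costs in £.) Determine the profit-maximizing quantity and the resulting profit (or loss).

q = 5; profit = -£36

Compute π = P·q − TC at each output: q=0: -83; q=1: -82; q=2: -72; q=3: -55; q=4: -41; q=5: -36; q=6: -45; q=7: -77.
Profit is maximized at q = 5. AVC there is 93/5 = £18.60 ≤ P, so producing beats shutting down (which would give -£83).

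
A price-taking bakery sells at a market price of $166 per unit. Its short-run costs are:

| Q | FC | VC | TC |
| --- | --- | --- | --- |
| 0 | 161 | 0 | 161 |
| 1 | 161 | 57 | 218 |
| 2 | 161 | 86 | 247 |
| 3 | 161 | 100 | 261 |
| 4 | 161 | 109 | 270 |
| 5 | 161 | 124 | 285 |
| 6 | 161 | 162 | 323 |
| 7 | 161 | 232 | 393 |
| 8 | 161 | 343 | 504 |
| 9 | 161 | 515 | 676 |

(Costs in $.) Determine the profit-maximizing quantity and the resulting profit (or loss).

Tabulate TR − TC: Q=0: -161; Q=1: -52; Q=2: 85; Q=3: 237; Q=4: 394; Q=5: 545; Q=6: 673; Q=7: 769; Q=8: 824; Q=9: 818.
Profit is maximized at Q = 8. AVC there is 343/8 = $42.88 ≤ P, so producing beats shutting down (which would give -$161).

Q = 8; profit = $824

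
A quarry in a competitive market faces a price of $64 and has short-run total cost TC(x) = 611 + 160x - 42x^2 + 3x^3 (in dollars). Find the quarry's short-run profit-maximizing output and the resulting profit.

AVC = 160 - 42x + 3x^2 has its minimum $13 at x = 7; price $64 clears that bar, so the firm operates.
MC = 160 - 84x + 9x^2. Setting P = MC and taking the root on the rising branch gives x* = 8.
TR = 64·8 = 512. TC = 611 + 128 = 739. Profit = 512 − 739 = -$227.
That loss of $227 beats the $611 the firm would lose by shutting down; producing recovers $384 of fixed cost.

Profit = -$227 at x = 8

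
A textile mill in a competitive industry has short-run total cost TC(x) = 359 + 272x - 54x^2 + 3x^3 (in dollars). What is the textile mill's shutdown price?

The firm shuts down when price falls below the minimum of average variable cost. AVC = VC/x = 272 - 54x + 3x^2.
dAVC/dx = -54 + 6x = 0 gives x = 9. min AVC = 272 - 54·9 + 3·9^2 = 29.
For P < $29 the firm produces nothing.

$29 per unit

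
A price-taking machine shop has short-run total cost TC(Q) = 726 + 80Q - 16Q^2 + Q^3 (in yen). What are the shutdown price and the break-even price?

Shutdown price = ¥16; break-even price = ¥91

Shutdown price = min AVC. AVC = 80 - 16Q + Q^2, with vertex at Q = 8 and minimum ¥16.
ATC = 726/Q + 80 - 16Q + Q^2. Setting dATC/dQ = −726/Q^2 − 16 + 2Q = 0 gives Q = 11 (since 2·11^3 − 16·11^2 = 726).
min ATC = 726/11 + 80 − 16·11 + 11^2 = ¥91. That is the break-even price.
Between these two prices the firm operates at a loss; above ¥91 it earns a profit.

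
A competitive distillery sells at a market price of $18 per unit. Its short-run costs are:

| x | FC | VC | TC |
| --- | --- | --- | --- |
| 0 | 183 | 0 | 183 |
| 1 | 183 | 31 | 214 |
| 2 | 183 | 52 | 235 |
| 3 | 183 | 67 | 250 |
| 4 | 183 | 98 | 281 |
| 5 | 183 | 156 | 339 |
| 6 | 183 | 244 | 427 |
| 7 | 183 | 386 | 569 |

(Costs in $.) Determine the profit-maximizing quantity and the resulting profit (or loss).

Compute π = P·x − TC at each output: x=0: -183; x=1: -196; x=2: -199; x=3: -196; x=4: -209; x=5: -249; x=6: -319; x=7: -443.
Profit is highest at x = 0. Equivalently, the lowest AVC in the table is 67/3 ≈ $22.33 at x = 3, and P = $18 falls below it — price never covers variable cost, so the firm shuts down and loses only its fixed cost.

x = 0 (shut down); profit = -$183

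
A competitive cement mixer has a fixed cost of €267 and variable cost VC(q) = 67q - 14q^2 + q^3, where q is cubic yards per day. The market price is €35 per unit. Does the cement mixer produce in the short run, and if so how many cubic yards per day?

Produce at q = 8

Strip out fixed cost: VC = 67q - 14q^2 + q^3. Then AVC = 67 - 14q + q^2 and MC = 67 - 28q + 3q^2.
AVC is minimized where dAVC/dq = -14 + 2q = 0, at q = 7; min AVC = 67 - 14·7 + 7^2 = €18.
Since P = €35 ≥ min AVC = €18, price covers variable cost and the firm should produce.
P = MC gives 32 - 28q + 3q^2 = 0, with roots 4/3 and 8. Take the larger (rising MC): q* = 8.
Check: AVC at q = 8 is €19 ≤ P, so revenue covers variable cost.
Profit = P·q − TC = 35·8 − 419 = -€139, a loss, but smaller than the €267 fixed cost the firm would lose by shutting down.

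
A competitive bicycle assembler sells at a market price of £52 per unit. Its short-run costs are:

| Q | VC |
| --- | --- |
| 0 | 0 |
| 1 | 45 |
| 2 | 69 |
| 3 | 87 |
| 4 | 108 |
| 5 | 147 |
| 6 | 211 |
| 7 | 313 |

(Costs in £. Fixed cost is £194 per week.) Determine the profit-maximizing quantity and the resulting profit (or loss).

Profit at each row (π = 52Q − TC): Q=0: -194; Q=1: -187; Q=2: -159; Q=3: -125; Q=4: -94; Q=5: -81; Q=6: -93; Q=7: -143.
Profit is maximized at Q = 5. AVC there is 147/5 = £29.40 ≤ P, so producing beats shutting down (which would give -£194).

Q = 5; profit = -£81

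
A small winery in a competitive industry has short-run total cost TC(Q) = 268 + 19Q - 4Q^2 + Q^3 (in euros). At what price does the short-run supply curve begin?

€15 per unit

The firm shuts down when price falls below the minimum of average variable cost. AVC = VC/Q = 19 - 4Q + Q^2.
dAVC/dQ = -4 + 2Q = 0 gives Q = 2. min AVC = 19 - 4·2 + 2^2 = 15.
The firm shuts down for any P below €15.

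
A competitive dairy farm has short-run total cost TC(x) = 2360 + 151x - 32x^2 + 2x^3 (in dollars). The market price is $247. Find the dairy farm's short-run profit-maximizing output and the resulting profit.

AVC = 151 - 32x + 2x^2; min AVC = $23 at x = 8. Since P = $247 ≥ min AVC, the firm produces.
MC = 151 - 64x + 6x^2. Setting P = MC and taking the root on the rising branch gives x* = 12.
TR = 247·12 = 2964. TC = 2360 + 660 = 3020. Profit = 2964 − 3020 = -$56.
That loss of $56 beats the $2360 the firm would lose by shutting down; producing recovers $2304 of fixed cost.

Profit = -$56 at x = 12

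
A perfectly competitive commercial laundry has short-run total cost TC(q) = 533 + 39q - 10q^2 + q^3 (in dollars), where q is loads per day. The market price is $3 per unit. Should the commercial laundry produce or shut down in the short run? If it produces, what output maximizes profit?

Shut down

Strip out fixed cost: VC = 39q - 10q^2 + q^3. Then AVC = 39 - 10q + q^2 and MC = 39 - 20q + 3q^2.
AVC hits its minimum where MC = AVC, at q = 5, giving min AVC = 39 - 10·5 + 5^2 = $14.
With P < min AVC ($3 < $14), every unit sold adds to the loss.
Best response: produce nothing and absorb the $533 fixed cost.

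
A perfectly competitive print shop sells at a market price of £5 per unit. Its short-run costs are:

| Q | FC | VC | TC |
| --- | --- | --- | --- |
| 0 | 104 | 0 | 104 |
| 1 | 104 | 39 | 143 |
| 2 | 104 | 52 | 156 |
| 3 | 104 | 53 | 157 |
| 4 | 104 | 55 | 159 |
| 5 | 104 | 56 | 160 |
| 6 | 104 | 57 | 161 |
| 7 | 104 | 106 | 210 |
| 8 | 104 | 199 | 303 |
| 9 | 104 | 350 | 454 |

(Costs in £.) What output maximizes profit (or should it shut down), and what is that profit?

Tabulate TR − TC: Q=0: -104; Q=1: -138; Q=2: -146; Q=3: -142; Q=4: -139; Q=5: -135; Q=6: -131; Q=7: -175; Q=8: -263; Q=9: -409.
Profit is highest at Q = 0. Equivalently, the lowest AVC in the table is 57/6 ≈ £9.50 at Q = 6, and P = £5 falls below it — price never covers variable cost, so the firm shuts down and loses only its fixed cost.

Q = 0 (shut down); profit = -£104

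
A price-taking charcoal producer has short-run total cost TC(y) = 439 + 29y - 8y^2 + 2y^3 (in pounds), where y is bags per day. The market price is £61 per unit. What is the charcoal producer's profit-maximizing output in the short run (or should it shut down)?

Produce at y = 4

Strip out fixed cost: VC = 29y - 8y^2 + 2y^3. Then AVC = 29 - 8y + 2y^2 and MC = 29 - 16y + 6y^2.
AVC hits its minimum where MC = AVC, at y = 2, giving min AVC = 29 - 8·2 + 2·2^2 = £21.
P = £61 exceeds min AVC = £21, so the firm stays open.
P = MC gives -32 - 16y + 6y^2 = 0, with roots -4/3 and 4. Take the larger (rising MC): y* = 4.
Check: AVC at y = 4 is £29 ≤ P, so revenue covers variable cost.
Profit = P·y − TC = 61·4 − 555 = -£311, a loss, but smaller than the £439 fixed cost the firm would lose by shutting down.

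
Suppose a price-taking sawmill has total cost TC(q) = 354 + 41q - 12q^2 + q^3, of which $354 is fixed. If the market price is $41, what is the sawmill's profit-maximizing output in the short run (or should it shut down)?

Strip out fixed cost: VC = 41q - 12q^2 + q^3. Then AVC = 41 - 12q + q^2 and MC = 41 - 24q + 3q^2.
AVC hits its minimum where MC = AVC, at q = 6, giving min AVC = 41 - 12·6 + 6^2 = $5.
P = $41 exceeds min AVC = $5, so the firm stays open.
Set P = MC: 41 = 41 - 24q + 3q^2 → -24q + 3q^2 = 0. The roots are q = 0 and q = 8; the profit-maximizing output is on the rising part of MC, so q* = 8.
Check: AVC at q = 8 is $9 ≤ P, so revenue covers variable cost.
Profit = P·q − TC = 41·8 − 426 = -$98, a loss, but smaller than the $354 fixed cost the firm would lose by shutting down.

Produce at q = 8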